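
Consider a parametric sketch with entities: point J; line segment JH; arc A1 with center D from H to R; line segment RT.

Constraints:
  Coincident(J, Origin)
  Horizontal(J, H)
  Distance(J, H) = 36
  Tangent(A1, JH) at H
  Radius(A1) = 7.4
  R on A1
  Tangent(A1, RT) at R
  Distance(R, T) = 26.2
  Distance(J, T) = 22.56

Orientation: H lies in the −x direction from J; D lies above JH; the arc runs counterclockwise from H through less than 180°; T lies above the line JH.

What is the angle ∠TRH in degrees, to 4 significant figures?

159.1°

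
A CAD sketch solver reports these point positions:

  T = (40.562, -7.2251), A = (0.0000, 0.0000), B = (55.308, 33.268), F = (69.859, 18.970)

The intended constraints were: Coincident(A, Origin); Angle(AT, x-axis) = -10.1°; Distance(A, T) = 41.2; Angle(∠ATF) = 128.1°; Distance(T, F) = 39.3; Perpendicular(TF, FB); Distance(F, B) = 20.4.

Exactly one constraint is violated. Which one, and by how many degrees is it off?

Perpendicular(TF, FB) — off by 3.70°.

A = (0.00, 0.00) ✓; AT at -10.10° ✓; |AT| = 41.20 ✓; ∠ATF = 128.1° ✓; |TF| = 39.30 ✓; ∠(TF, FB) = 93.70° ✗; |FB| = 20.40 ✓.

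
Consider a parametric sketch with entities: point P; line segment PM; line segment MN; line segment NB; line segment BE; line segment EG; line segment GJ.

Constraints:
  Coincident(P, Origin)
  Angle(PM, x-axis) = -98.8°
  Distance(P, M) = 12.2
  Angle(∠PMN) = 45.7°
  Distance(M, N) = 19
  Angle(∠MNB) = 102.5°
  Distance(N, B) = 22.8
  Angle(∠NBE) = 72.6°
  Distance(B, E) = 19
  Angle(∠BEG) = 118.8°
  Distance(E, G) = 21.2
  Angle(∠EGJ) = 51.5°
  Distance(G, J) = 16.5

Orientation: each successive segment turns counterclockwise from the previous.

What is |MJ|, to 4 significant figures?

13.51

P is at the origin; PM runs at -98.8° with length 12.2, so M = (-1.866, -12.06). ∠PMN = 45.7° gives MN at 35.50° from the x-axis; with |MN| = 19.0, N = (13.60, -1.023). ∠MNB = 102.5° gives NB at 113.0° from the x-axis; with |NB| = 22.8, B = (4.693, 19.96). ∠NBE = 72.6° gives BE at -139.6° from the x-axis; with |BE| = 19.0, E = (-9.776, 7.650). ∠BEG = 118.8° gives EG at -78.40° from the x-axis; with |EG| = 21.2, G = (-5.513, -13.12). ∠EGJ = 51.5° gives GJ at 50.10° from the x-axis; with |GJ| = 16.5, J = (5.071, -0.4586). Then |MJ| = |J − M| = 13.51.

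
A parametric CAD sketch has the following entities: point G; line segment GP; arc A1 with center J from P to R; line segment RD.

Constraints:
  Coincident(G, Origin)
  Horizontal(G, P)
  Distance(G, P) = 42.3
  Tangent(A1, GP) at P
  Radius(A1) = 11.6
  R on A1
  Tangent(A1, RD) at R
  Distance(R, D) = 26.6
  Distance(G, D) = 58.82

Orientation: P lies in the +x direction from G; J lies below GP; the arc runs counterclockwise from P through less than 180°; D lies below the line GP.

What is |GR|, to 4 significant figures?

35.66

G is at the origin; G and P share the same y with |GP| = 42.3 and P on the +x side, so P = (42.30, 0.000). The tangent condition forces JP to be normal to GP, so J = P + (0, -11.6) = (42.30, -11.60). Since JR ⟂ RD (tangency), |JD| = √(11.6² + 26.6²) = 29.02 regardless of where R sits on A1. So D lies on both circle(G, 58.82) and circle(J, 29.02); the below-GP intersection is D = (42.54, -40.62). R is the foot of the tangent from D: R = (31.71, -16.33).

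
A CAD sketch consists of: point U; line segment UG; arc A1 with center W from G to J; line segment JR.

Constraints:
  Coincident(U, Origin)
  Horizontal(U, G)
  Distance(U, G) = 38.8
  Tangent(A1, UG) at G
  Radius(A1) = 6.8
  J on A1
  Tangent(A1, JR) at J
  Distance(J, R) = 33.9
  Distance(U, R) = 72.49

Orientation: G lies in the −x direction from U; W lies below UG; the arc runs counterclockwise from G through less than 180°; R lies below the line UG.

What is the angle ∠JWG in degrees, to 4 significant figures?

44.27°

U is at the origin; UG is horizontal with |UG| = 38.8 and G on the −x side, so G = (-38.80, 0.000). Tangency of A1 to UG means the radius WG is perpendicular to UG, so W = G + (0, -6.8) = (-38.80, -6.800). Since WJ ⟂ JR (tangency), |WR| = √(6.8² + 33.9²) = 34.58 regardless of where J sits on A1. So R lies on both circle(U, 72.49) and circle(W, 34.58); the below-UG intersection is R = (-67.82, -25.59). J is the foot of the tangent from R: J = (-43.55, -1.931).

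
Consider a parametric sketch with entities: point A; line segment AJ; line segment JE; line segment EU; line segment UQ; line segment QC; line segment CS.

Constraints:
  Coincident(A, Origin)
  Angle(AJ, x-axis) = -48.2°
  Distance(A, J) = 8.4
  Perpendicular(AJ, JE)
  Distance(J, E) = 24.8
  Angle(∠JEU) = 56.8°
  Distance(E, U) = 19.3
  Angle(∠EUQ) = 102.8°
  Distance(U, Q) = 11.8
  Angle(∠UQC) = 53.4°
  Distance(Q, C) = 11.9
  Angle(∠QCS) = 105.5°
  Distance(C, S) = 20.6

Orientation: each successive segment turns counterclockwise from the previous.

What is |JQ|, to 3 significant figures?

12.4

∠JEU = 56.8° gives EU at 165° from the x-axis; with |EU| = 19.3, U = (5.44, 15.3). ∠EUQ = 102.8° gives UQ at -118° from the x-axis; with |UQ| = 11.8, Q = (-0.0591, 4.83). Then |JQ| = |Q − J| = 12.4.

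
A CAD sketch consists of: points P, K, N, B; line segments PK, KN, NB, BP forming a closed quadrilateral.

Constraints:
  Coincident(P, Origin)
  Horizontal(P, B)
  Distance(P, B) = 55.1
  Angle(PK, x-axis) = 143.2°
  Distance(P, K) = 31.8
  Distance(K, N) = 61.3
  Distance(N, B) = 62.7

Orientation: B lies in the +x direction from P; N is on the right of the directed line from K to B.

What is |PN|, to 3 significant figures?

35.3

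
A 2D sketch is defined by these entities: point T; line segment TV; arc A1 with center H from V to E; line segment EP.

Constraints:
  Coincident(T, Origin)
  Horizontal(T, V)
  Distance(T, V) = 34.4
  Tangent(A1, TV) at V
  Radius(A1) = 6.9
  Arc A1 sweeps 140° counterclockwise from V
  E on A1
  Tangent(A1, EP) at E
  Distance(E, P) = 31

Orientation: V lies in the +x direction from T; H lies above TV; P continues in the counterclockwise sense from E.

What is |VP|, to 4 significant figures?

37.47

T is at the origin; TV is horizontal with |TV| = 34.4 and V on the +x side, so V = (34.40, 0.000). Tangency of A1 to TV means the radius HV is perpendicular to TV, so H = V + (0, 6.9) = (34.40, 6.900). On A1, V sits at bearing -90° from H; a 140° counterclockwise sweep puts E at bearing 50°, so E = H + 6.9·(cos 50°, sin 50°) = (38.84, 12.19). Since A1 is tangent to EP there, HE ⟂ EP, so EP runs along (−sin 50°, cos 50°); with |EP| = 31.0, P = (15.09, 32.11). Then |VP| = |P − V| = 37.47.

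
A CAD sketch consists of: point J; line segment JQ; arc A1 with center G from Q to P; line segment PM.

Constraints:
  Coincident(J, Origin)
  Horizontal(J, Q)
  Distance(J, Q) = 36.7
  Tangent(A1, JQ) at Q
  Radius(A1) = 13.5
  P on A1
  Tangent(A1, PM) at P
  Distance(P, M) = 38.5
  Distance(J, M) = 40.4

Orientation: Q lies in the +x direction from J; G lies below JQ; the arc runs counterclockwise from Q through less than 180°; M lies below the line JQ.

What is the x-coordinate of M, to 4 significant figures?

5.679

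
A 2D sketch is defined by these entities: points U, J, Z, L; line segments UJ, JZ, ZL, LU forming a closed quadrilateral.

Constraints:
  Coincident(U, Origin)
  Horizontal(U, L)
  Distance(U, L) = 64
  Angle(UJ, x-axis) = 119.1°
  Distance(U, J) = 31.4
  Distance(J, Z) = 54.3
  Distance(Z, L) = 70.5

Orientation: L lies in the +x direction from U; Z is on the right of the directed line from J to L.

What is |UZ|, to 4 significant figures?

25.25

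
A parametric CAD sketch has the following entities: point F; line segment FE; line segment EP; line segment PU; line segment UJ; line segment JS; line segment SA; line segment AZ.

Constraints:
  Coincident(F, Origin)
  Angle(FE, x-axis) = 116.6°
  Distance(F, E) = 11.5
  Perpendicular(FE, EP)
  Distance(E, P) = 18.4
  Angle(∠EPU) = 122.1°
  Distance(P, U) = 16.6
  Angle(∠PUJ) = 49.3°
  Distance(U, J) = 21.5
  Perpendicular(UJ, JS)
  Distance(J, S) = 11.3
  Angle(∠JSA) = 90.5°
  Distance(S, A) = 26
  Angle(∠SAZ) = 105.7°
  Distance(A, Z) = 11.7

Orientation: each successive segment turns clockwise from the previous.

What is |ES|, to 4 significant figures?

7.660

F is at the origin; FE runs at 116.6° with length 11.5, so E = (-5.149, 10.28). FE is perpendicular to EP, so EP runs at 26.60°; with |EP| = 18.4, P = (11.30, 18.52). ∠EPU = 122.1° gives PU at -31.30° from the x-axis; with |PU| = 16.6, U = (25.49, 9.898). ∠PUJ = 49.3° gives UJ at -162.0° from the x-axis; with |UJ| = 21.5, J = (5.040, 3.254). The perpendicularity gives JS at right angles to UJ, so JS runs at 108.0°; with |JS| = 11.3, S = (1.548, 14.00). Then |ES| = |S − E| = 7.660.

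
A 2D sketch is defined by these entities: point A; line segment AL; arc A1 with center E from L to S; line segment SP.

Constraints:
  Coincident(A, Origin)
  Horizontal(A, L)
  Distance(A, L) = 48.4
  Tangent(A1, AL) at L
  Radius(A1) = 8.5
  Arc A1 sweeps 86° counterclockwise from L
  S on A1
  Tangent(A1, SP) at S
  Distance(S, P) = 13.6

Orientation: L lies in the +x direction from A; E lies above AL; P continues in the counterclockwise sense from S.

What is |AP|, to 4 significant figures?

61.69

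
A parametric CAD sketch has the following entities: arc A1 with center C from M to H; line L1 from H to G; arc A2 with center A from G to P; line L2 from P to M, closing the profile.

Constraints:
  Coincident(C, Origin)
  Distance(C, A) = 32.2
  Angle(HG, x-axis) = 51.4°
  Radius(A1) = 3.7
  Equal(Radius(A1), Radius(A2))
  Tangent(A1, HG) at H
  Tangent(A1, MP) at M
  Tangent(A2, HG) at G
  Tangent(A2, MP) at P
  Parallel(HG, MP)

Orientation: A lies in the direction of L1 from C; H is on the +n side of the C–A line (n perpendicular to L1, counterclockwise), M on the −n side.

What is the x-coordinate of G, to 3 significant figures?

17.2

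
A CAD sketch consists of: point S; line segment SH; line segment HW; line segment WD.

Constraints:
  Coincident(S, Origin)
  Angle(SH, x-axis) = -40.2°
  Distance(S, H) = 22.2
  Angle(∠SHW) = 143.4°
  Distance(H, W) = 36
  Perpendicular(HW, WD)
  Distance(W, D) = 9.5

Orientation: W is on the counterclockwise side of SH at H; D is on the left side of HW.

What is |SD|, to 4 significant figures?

53.95

S is at the origin; SH runs at -40.2° with length 22.2, so H = 22.2·(cos -40.2°, sin -40.2°) = (16.96, -14.33). ∠SHW = 143.4°, so HW runs at -40.2° + (180° − 143.4°) = -3.600° from the x-axis; with |HW| = 36.0, W = H + 36.0·(cos -3.600°, sin -3.600°) = (52.89, -16.59). HW is perpendicular to WD; with |WD| = 9.5 on the left of HW, D = W + 9.5·(0.06279, 0.9980) = (53.48, -7.108). Then |SD| = |D − S| = 53.95.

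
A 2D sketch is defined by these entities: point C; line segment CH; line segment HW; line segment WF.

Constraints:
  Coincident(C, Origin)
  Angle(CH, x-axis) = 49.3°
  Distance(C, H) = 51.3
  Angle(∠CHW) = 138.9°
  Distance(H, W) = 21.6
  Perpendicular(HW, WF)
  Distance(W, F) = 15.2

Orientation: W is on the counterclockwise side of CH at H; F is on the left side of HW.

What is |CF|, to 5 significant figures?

63.041

C is at the origin; CH runs at 49.3° with length 51.3, so H = 51.3·(cos 49.3°, sin 49.3°) = (33.453, 38.892). ∠CHW = 138.9°, so HW runs at 49.3° + (180° − 138.9°) = 90.400° from the x-axis; with |HW| = 21.6, W = H + 21.6·(cos 90.400°, sin 90.400°) = (33.302, 60.492). HW is perpendicular to WF; with |WF| = 15.2 on the left of HW, F = W + 15.2·(-0.99998, -0.0069813) = (18.102, 60.386). Then |CF| = |F − C| = 63.041.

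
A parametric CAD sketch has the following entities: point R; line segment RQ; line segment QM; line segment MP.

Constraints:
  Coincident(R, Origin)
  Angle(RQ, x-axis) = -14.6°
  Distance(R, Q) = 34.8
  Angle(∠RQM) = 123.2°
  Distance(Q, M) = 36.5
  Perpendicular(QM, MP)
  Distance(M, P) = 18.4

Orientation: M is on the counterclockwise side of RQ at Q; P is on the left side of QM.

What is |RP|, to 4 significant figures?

56.58

R is at the origin; RQ runs at -14.6° with length 34.8, so Q = 34.8·(cos -14.6°, sin -14.6°) = (33.68, -8.772). ∠RQM = 123.2°, so QM runs at -14.6° + (180° − 123.2°) = 42.20° from the x-axis; with |QM| = 36.5, M = Q + 36.5·(cos 42.20°, sin 42.20°) = (60.72, 15.75). QM is perpendicular to MP; with |MP| = 18.4 on the left of QM, P = M + 18.4·(-0.6717, 0.7408) = (48.36, 29.38). Then |RP| = |P − R| = 56.58.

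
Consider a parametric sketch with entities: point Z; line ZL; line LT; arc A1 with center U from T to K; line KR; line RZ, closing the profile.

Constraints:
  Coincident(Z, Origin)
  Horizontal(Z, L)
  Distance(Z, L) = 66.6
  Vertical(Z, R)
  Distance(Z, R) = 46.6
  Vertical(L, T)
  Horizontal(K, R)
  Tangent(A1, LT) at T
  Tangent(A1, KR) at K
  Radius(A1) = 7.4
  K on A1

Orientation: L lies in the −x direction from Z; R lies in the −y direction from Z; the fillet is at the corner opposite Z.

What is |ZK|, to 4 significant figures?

75.34

The virtual corner opposite Z is at (-66.60, -46.60). A1 meets LT tangentially, so UT is at right angles to LT and A1 meets KR tangentially, so UK is at right angles to KR, with radius 7.4, so the center U sits 7.4 in from both sides at U = (-59.20, -39.20). That places the tangent points at T = (-66.60, -39.20) on LT and K = (-59.20, -46.60) on KR. Then |ZK| = |K − Z| = 75.34.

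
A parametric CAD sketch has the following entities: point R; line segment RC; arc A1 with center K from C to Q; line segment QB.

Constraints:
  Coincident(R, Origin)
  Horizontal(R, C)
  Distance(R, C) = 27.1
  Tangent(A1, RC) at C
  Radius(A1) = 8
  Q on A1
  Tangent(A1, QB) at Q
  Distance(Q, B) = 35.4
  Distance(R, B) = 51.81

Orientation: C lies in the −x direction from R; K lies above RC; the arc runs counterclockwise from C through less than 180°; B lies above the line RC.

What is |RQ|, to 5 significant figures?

21.595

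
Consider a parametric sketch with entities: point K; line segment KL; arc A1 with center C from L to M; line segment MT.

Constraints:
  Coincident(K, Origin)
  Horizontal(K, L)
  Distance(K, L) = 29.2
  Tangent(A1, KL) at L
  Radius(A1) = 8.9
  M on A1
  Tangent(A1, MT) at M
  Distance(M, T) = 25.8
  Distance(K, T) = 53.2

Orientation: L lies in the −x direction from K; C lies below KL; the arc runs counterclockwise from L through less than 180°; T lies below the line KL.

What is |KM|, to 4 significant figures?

38.79

Checks: ∠(CL, LK) = 90.00° ✓; |CM| = 8.900 ✓; ∠(CM, MT) = 90.00° ✓; |MT| = 25.80 ✓; |KT| = 53.20 ✓.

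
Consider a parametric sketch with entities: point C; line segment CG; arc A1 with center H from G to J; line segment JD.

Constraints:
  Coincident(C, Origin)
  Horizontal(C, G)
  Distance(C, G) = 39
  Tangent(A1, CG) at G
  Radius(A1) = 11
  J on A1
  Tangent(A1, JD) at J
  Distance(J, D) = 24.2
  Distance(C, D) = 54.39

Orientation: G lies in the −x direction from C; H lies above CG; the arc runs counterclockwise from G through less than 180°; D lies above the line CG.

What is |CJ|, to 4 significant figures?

33.00

Checks: |CG| = 39.00 ✓; |HJ| = 11.00 ✓; ∠(HJ, JD) = 90.00° ✓; |JD| = 24.20 ✓; |CD| = 54.39 ✓.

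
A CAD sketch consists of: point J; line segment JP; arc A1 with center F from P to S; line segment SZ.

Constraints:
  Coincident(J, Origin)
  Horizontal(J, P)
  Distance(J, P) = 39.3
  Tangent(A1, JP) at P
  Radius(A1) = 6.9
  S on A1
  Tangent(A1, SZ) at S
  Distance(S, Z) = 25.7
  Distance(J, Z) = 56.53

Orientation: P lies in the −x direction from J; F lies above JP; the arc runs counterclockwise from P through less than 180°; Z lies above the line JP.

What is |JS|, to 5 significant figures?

34.896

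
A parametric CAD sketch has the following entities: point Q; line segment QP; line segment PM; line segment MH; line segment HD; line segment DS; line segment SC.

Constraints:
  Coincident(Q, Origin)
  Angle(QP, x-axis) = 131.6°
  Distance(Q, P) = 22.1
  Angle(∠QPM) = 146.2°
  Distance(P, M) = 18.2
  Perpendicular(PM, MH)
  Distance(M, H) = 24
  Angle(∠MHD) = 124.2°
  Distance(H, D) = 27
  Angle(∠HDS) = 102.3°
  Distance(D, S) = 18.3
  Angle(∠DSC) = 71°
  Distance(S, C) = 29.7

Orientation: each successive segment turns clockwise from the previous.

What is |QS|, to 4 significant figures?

14.32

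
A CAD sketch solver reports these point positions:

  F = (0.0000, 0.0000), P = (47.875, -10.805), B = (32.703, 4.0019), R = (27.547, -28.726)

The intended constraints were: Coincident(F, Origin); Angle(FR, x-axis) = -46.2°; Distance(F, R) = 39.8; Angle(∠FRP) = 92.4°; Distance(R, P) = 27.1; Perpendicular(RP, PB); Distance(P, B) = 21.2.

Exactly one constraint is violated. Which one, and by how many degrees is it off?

Perpendicular(RP, PB) — off by 4.30°.

F = (0.00, 0.00) ✓; FR at -46.20° ✓; |FR| = 39.80 ✓; ∠FRP = 92.40° ✓; |RP| = 27.10 ✓; ∠(RP, PB) = 94.30° ✗; |PB| = 21.20 ✓.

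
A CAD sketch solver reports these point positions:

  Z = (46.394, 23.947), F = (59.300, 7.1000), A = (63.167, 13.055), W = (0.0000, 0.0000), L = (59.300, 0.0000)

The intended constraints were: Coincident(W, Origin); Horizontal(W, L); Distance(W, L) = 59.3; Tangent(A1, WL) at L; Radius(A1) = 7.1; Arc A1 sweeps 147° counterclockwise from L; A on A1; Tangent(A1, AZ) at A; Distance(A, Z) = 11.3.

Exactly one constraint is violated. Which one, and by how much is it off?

Distance(A, Z) = 11.3 — off by 8.70.

W = (0.00, 0.00) ✓; W.y = 0.00, L.y = 0.00 ✓; |WL| = 59.30 ✓; ∠(FL, LW) = 90.00° ✓; |FL| = 7.100 ✓; bearing(F→A) − bearing(F→L) = 147.0° ✓; |FA| = 7.100 ✓; ∠(FA, AZ) = 90.00° ✓; |AZ| = 20.00 ✗.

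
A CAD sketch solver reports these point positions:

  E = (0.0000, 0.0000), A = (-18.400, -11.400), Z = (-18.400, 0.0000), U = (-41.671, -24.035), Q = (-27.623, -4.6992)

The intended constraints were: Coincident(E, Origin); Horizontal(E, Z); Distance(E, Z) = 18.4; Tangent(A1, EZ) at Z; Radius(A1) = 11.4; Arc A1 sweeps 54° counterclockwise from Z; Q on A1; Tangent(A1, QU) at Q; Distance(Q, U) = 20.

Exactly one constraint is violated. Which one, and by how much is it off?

Distance(Q, U) = 20 — off by 3.90.

E = (0.00, 0.00) ✓; E.y = 0.00, Z.y = 0.00 ✓; |EZ| = 18.40 ✓; ∠(AZ, ZE) = 90.00° ✓; |AZ| = 11.40 ✓; bearing(A→Q) − bearing(A→Z) = 54.00° ✓; |AQ| = 11.40 ✓; ∠(AQ, QU) = 90.00° ✓; |QU| = 23.90 ✗.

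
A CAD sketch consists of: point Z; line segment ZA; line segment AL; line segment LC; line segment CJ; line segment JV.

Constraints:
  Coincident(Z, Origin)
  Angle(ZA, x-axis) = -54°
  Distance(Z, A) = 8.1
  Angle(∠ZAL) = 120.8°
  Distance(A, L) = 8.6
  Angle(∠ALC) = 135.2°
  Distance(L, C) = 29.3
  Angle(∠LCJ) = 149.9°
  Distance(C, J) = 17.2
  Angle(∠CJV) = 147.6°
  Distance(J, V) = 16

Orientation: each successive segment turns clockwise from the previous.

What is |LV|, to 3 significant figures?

56.4

Z is at the origin; ZA runs at -54.0° with length 8.1, so A = (4.76, -6.55). ∠ZAL = 120.8° gives AL at -113° from the x-axis; with |AL| = 8.6, L = (1.37, -14.5). ∠ALC = 135.2° gives LC at -158° from the x-axis; with |LC| = 29.3, C = (-25.8, -25.4). ∠LCJ = 149.9° gives CJ at 172° from the x-axis; with |CJ| = 17.2, J = (-42.8, -23.0). ∠CJV = 147.6° gives JV at 140° from the x-axis; with |JV| = 16.0, V = (-55.0, -12.6). Then |LV| = |V − L| = 56.4.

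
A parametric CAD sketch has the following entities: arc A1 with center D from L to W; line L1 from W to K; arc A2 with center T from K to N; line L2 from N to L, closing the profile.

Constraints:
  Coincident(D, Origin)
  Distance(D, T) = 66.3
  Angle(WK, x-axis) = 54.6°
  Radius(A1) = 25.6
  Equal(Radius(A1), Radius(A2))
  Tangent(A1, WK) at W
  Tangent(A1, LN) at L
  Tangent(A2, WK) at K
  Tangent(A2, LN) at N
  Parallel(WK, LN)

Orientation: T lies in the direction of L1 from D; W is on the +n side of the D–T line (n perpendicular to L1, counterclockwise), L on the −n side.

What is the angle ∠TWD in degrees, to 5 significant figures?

68.887°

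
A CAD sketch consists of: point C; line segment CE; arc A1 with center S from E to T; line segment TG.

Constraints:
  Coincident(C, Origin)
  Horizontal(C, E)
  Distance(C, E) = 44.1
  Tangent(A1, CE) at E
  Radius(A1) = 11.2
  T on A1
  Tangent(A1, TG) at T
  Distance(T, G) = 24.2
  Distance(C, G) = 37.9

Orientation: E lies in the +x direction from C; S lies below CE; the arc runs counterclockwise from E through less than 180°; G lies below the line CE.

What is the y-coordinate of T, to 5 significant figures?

-6.8107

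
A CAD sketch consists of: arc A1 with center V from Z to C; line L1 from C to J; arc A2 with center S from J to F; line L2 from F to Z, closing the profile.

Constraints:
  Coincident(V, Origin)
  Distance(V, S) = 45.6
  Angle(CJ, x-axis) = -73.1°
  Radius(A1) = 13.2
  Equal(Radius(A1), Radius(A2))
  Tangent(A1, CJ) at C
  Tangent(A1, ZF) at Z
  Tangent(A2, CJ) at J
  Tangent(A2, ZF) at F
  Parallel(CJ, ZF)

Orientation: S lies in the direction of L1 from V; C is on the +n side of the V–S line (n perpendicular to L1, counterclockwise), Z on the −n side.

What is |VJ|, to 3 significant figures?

47.5

The slot axis is L1's direction at -73.1°, so u = (cos -73.1°, sin -73.1°) = (0.291, -0.957) and n = (−sin -73.1°, cos -73.1°) = (0.957, 0.291). V is at the origin and S lies 45.6 along u from V, so S = 45.6·u = (13.3, -43.6). Tangency of A1 to both parallel lines with radius 13.2 puts C and Z at V ± 13.2·n: C = (12.6, 3.84), Z = (-12.6, -3.84). Equal radii place J and F the same way about S: J = S + 13.2·n = (25.9, -39.8), F = S − 13.2·n = (0.626, -47.5). Then |VJ| = |J − V| = 47.5.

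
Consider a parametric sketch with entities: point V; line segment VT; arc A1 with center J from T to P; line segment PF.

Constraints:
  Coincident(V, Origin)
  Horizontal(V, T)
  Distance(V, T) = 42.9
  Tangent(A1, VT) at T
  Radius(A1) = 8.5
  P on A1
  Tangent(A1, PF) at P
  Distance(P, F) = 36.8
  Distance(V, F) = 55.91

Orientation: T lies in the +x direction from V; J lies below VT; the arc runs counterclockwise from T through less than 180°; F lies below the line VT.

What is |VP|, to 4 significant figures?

35.37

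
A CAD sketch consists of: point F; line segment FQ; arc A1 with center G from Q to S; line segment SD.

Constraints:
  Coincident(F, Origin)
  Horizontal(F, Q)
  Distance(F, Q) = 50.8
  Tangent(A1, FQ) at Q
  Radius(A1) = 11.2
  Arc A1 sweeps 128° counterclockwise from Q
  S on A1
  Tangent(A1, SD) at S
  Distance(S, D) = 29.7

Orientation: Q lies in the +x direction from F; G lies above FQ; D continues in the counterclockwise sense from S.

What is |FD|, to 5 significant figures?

58.577

On A1, Q sits at bearing -90° from G; a 128° counterclockwise sweep puts S at bearing 38°, so S = G + 11.2·(cos 38°, sin 38°) = (59.626, 18.095). Tangency of A1 to SD means the radius GS is perpendicular to SD, so SD runs along (−sin 38°, cos 38°); with |SD| = 29.7, D = (41.341, 41.499). Then |FD| = |D − F| = 58.577.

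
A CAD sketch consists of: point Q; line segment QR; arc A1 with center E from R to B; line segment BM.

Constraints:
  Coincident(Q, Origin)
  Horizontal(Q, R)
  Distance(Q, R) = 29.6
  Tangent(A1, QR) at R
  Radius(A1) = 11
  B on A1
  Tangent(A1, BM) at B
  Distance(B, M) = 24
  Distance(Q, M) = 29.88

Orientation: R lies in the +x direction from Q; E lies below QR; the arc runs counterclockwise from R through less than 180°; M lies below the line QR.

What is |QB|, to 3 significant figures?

20.6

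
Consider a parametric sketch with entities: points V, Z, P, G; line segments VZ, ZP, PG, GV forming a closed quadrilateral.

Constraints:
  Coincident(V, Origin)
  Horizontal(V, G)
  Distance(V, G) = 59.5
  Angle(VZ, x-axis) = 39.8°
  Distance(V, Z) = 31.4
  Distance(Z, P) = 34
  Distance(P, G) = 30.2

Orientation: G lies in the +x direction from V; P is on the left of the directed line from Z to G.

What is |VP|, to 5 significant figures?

64.116

Checks: |ZP| = 34.00 ✓; |PG| = 30.20 ✓.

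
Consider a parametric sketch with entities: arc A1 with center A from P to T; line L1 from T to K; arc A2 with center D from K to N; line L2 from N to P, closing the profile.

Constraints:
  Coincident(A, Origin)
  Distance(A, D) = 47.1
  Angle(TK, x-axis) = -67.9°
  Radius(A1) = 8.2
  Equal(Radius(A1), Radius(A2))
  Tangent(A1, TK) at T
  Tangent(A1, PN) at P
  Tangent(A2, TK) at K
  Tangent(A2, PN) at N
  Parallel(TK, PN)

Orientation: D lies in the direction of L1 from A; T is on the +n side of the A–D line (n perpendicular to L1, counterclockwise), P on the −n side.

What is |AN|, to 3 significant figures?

47.8

The slot axis is L1's direction at -67.9°, so u = (cos -67.9°, sin -67.9°) = (0.376, -0.927) and n = (−sin -67.9°, cos -67.9°) = (0.927, 0.376). A is at the origin and D lies 47.1 along u from A, so D = 47.1·u = (17.7, -43.6). Tangency of A1 to both parallel lines with radius 8.2 puts T and P at A ± 8.2·n: T = (7.60, 3.09), P = (-7.60, -3.09). Equal radii place K and N the same way about D: K = D + 8.2·n = (25.3, -40.6), N = D − 8.2·n = (10.1, -46.7). Then |AN| = |N − A| = 47.8.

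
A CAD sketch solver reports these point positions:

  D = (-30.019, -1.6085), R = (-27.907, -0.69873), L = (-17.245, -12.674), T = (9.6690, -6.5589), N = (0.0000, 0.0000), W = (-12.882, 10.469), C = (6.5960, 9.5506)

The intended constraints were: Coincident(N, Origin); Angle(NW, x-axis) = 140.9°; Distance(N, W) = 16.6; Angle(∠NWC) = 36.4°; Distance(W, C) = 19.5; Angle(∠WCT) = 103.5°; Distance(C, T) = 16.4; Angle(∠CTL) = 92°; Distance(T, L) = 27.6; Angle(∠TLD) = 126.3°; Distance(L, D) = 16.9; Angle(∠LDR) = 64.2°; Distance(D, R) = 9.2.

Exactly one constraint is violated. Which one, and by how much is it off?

Distance(D, R) = 9.2 — off by 6.90.

N = (0.00, 0.00) ✓; NW at 140.9° ✓; |NW| = 16.60 ✓; ∠NWC = 36.40° ✓; |WC| = 19.50 ✓; ∠WCT = 103.5° ✓; |CT| = 16.40 ✓; ∠CTL = 92.00° ✓; |TL| = 27.60 ✓; ∠TLD = 126.3° ✓; |LD| = 16.90 ✓; ∠LDR = 64.21° ✓; |DR| = 2.300 ✗.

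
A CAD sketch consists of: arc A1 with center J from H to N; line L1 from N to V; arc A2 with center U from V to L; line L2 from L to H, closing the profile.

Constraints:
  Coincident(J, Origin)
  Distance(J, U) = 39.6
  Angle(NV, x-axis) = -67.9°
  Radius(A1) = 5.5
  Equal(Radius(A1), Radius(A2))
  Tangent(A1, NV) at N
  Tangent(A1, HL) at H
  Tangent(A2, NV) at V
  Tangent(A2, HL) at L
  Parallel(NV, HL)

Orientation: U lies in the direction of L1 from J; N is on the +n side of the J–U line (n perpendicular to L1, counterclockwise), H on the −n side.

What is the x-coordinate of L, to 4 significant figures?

9.803

The slot axis is L1's direction at -67.9°, so u = (cos -67.9°, sin -67.9°) = (0.3762, -0.9265) and n = (−sin -67.9°, cos -67.9°) = (0.9265, 0.3762). J is at the origin and U lies 39.6 along u from J, so U = 39.6·u = (14.90, -36.69). Tangency of A1 to both parallel lines with radius 5.5 puts N and H at J ± 5.5·n: N = (5.096, 2.069), H = (-5.096, -2.069). Equal radii place V and L the same way about U: V = U + 5.5·n = (19.99, -34.62), L = U − 5.5·n = (9.803, -38.76). So L.x = 9.803.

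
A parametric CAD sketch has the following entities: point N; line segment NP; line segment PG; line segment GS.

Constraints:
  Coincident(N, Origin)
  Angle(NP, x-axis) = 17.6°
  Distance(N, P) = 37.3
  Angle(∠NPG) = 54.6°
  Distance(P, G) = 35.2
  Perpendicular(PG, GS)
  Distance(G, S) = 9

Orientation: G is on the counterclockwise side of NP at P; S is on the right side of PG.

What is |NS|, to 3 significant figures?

41.7

∠NPG = 54.6°, so PG runs at 17.6° + (180° − 54.6°) = 143° from the x-axis; with |PG| = 35.2, G = P + 35.2·(cos 143°, sin 143°) = (7.44, 32.5). PG is perpendicular to GS; with |GS| = 9.0 on the right of PG, S = G + 9.0·(0.602, 0.799) = (12.9, 39.7). Then |NS| = |S − N| = 41.7.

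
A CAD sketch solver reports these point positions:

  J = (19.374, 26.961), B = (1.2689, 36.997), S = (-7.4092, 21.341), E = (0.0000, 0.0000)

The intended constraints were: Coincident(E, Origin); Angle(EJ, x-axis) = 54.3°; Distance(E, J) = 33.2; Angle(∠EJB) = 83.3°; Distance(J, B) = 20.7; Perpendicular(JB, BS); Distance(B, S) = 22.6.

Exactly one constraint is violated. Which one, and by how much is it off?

Distance(B, S) = 22.6 — off by 4.70.

E = (0.00, 0.00) ✓; EJ at 54.30° ✓; |EJ| = 33.20 ✓; ∠EJB = 83.30° ✓; |JB| = 20.70 ✓; ∠(JB, BS) = 90.00° ✓; |BS| = 17.90 ✗.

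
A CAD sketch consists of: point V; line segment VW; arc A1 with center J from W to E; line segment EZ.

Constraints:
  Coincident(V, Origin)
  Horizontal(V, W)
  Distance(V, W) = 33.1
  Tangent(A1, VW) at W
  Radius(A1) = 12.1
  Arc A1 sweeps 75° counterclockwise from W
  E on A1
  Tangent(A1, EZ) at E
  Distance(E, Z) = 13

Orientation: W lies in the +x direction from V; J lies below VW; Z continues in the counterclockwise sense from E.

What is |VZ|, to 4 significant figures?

28.09

On A1, W sits at bearing 90° from J; a 75° counterclockwise sweep puts E at bearing 165°, so E = J + 12.1·(cos 165°, sin 165°) = (21.41, -8.968). The tangent condition forces JE to be normal to EZ, so EZ runs along (−sin 165°, cos 165°); with |EZ| = 13.0, Z = (18.05, -21.53). Then |VZ| = |Z − V| = 28.09.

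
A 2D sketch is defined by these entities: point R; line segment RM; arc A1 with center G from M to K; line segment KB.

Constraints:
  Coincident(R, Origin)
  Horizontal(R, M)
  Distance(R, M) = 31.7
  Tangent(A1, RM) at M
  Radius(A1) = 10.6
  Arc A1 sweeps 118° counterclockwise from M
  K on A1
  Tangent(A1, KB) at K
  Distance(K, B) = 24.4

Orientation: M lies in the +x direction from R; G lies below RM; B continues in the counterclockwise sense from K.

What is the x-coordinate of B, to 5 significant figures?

33.796

On A1, M sits at bearing 90° from G; a 118° counterclockwise sweep puts K at bearing 208°, so K = G + 10.6·(cos 208°, sin 208°) = (22.341, -15.576). Since A1 is tangent to KB there, GK ⟂ KB, so KB runs along (−sin 208°, cos 208°); with |KB| = 24.4, B = (33.796, -37.120). So B.x = 33.796.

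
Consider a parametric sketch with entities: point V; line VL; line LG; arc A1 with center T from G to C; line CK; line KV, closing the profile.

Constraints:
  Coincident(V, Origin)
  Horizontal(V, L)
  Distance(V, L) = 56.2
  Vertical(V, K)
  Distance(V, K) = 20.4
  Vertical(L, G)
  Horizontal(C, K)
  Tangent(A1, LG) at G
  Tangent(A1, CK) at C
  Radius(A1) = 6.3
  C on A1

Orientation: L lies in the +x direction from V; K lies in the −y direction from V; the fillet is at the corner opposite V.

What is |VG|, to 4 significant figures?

57.94

The virtual corner opposite V is at (56.20, -20.40). A1 meets LG tangentially, so TG is at right angles to LG and the tangent condition forces TC to be normal to CK, with radius 6.3, so the center T sits 6.3 in from both sides at T = (49.90, -14.10). That places the tangent points at G = (56.20, -14.10) on LG and C = (49.90, -20.40) on CK. Then |VG| = |G − V| = 57.94.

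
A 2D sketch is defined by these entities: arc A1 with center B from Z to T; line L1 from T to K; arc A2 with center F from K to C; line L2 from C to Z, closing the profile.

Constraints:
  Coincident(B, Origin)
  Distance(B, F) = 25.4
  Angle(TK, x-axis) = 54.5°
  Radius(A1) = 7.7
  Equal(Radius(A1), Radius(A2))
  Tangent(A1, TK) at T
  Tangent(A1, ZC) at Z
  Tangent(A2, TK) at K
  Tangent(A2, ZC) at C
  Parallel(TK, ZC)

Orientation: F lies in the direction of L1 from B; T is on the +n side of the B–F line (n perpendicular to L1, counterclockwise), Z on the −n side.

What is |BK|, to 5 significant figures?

26.541

The slot axis is L1's direction at 54.5°, so u = (cos 54.5°, sin 54.5°) = (0.58070, 0.81412) and n = (−sin 54.5°, cos 54.5°) = (-0.81412, 0.58070). B is at the origin and F lies 25.4 along u from B, so F = 25.4·u = (14.750, 20.679). Tangency of A1 to both parallel lines with radius 7.7 puts T and Z at B ± 7.7·n: T = (-6.2687, 4.4714), Z = (6.2687, -4.4714). Equal radii place K and C the same way about F: K = F + 7.7·n = (8.4812, 25.150), C = F − 7.7·n = (21.019, 16.207). Then |BK| = |K − B| = 26.541.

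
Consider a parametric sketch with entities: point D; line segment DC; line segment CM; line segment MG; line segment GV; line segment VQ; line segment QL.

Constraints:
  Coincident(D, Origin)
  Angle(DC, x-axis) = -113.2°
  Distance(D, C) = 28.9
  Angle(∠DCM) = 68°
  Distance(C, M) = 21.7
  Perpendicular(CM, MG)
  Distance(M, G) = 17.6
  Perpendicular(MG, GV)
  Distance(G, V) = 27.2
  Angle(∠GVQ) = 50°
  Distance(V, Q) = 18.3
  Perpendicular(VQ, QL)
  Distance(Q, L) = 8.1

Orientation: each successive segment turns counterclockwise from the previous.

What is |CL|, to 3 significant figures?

15.3

∠GVQ = 50.0° gives VQ at -51.2° from the x-axis; with |VQ| = 18.3, Q = (-5.05, -23.1). VQ ⟂ QL, so QL runs at 38.8°; with |QL| = 8.1, L = (1.26, -18.0). Then |CL| = |L − C| = 15.3.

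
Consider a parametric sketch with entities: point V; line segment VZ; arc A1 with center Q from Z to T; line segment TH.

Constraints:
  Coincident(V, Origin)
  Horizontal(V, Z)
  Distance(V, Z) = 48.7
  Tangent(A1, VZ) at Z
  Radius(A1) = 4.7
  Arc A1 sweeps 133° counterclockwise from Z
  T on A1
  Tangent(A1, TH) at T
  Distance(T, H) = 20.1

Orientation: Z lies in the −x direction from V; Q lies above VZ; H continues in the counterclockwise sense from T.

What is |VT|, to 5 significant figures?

45.948

The tangent condition forces QZ to be normal to VZ, so Q = Z + (0, 4.7) = (-48.700, 4.7000). On A1, Z sits at bearing -90° from Q; a 133° counterclockwise sweep puts T at bearing 43°, so T = Q + 4.7·(cos 43°, sin 43°) = (-45.263, 7.9054). Then |VT| = |T − V| = 45.948.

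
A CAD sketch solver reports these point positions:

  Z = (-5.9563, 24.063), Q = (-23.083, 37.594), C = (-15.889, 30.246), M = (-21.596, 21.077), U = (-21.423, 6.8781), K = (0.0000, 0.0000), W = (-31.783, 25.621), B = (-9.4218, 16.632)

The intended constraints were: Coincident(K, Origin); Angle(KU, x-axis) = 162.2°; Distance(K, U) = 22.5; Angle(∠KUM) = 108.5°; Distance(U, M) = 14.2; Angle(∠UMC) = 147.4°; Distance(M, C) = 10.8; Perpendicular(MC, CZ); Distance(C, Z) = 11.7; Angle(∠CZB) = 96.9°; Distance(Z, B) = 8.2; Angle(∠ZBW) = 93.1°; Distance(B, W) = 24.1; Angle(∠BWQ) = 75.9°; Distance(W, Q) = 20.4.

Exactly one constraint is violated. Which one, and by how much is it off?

Distance(W, Q) = 20.4 — off by 5.60.

K = (0.00, 0.00) ✓; KU at 162.2° ✓; |KU| = 22.50 ✓; ∠KUM = 108.5° ✓; |UM| = 14.20 ✓; ∠UMC = 147.4° ✓; |MC| = 10.80 ✓; ∠(MC, CZ) = 90.00° ✓; |CZ| = 11.70 ✓; ∠CZB = 96.90° ✓; |ZB| = 8.199 ✓; ∠ZBW = 93.10° ✓; |BW| = 24.10 ✓; ∠BWQ = 75.90° ✓; |WQ| = 14.80 ✗.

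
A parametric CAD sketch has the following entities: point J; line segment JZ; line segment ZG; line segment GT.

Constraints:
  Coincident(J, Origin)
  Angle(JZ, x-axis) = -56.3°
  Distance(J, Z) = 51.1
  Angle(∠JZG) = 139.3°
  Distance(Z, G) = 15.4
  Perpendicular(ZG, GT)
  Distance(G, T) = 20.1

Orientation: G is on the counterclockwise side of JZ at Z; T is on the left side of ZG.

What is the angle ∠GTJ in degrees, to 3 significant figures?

104°

J is at the origin; JZ runs at -56.3° with length 51.1, so Z = 51.1·(cos -56.3°, sin -56.3°) = (28.4, -42.5). ∠JZG = 139.3°, so ZG runs at -56.3° + (180° − 139.3°) = -15.6° from the x-axis; with |ZG| = 15.4, G = Z + 15.4·(cos -15.6°, sin -15.6°) = (43.2, -46.7). The perpendicularity gives GT at right angles to ZG; with |GT| = 20.1 on the left of ZG, T = G + 20.1·(0.269, 0.963) = (48.6, -27.3). Then cos ∠GTJ = TG·TJ / (|TG||TJ|), giving 104°.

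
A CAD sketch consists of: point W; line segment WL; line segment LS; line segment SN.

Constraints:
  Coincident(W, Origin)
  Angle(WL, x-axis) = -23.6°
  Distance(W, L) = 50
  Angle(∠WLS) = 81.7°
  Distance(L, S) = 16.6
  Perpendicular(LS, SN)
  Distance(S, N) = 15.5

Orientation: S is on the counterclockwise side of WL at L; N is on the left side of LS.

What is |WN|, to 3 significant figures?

35.2

∠WLS = 81.7°, so LS runs at -23.6° + (180° − 81.7°) = 74.7° from the x-axis; with |LS| = 16.6, S = L + 16.6·(cos 74.7°, sin 74.7°) = (50.2, -4.01). LS is perpendicular to SN; with |SN| = 15.5 on the left of LS, N = S + 15.5·(-0.965, 0.264) = (35.2, 0.0842). Then |WN| = |N − W| = 35.2.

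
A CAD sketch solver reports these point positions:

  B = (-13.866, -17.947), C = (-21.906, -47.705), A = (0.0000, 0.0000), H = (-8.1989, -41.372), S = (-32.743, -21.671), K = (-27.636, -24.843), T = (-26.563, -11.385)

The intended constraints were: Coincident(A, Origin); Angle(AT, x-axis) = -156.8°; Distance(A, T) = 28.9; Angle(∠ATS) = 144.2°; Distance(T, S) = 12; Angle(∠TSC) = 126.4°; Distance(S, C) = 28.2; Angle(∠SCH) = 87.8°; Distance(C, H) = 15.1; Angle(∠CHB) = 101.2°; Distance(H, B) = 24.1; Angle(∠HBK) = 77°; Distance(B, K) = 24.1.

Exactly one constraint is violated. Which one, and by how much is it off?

Distance(B, K) = 24.1 — off by 8.70.

A = (0.00, 0.00) ✓; AT at -156.8° ✓; |AT| = 28.90 ✓; ∠ATS = 144.2° ✓; |TS| = 12.00 ✓; ∠TSC = 126.4° ✓; |SC| = 28.20 ✓; ∠SCH = 87.80° ✓; |CH| = 15.10 ✓; ∠CHB = 101.2° ✓; |HB| = 24.10 ✓; ∠HBK = 77.00° ✓; |BK| = 15.40 ✗.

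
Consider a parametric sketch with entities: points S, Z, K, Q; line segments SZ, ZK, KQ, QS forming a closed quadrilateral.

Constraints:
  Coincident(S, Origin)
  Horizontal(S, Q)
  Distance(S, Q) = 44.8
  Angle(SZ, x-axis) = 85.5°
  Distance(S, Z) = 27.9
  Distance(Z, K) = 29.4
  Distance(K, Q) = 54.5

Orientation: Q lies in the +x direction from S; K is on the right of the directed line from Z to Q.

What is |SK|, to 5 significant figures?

9.7359

Checks: |ZK| = 29.40 ✓; |KQ| = 54.50 ✓.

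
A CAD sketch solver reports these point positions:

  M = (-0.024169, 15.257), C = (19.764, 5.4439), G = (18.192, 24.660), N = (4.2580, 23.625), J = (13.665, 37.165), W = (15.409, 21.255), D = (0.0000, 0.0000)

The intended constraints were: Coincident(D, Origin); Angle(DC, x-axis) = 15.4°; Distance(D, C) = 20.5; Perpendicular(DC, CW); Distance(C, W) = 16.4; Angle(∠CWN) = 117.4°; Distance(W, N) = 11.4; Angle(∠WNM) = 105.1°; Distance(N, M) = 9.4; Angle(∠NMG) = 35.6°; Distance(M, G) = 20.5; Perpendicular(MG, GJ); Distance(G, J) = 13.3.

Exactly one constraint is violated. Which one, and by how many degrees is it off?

Perpendicular(MG, GJ) — off by 7.40°.

D = (0.00, 0.00) ✓; DC at 15.40° ✓; |DC| = 20.50 ✓; ∠(DC, CW) = 90.00° ✓; |CW| = 16.40 ✓; ∠CWN = 117.4° ✓; |WN| = 11.40 ✓; ∠WNM = 105.1° ✓; |NM| = 9.400 ✓; ∠NMG = 35.60° ✓; |MG| = 20.50 ✓; ∠(MG, GJ) = 82.60° ✗; |GJ| = 13.30 ✓.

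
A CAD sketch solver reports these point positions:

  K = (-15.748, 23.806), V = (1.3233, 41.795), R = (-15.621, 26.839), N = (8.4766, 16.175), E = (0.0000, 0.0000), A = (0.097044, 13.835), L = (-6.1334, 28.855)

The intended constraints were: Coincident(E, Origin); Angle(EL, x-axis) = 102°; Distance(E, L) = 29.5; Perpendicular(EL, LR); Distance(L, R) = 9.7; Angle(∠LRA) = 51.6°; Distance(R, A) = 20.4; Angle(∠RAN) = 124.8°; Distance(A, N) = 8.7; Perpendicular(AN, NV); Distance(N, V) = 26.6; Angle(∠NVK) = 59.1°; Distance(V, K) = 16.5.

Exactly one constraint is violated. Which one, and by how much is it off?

Distance(V, K) = 16.5 — off by 8.30.

E = (0.00, 0.00) ✓; EL at 102.0° ✓; |EL| = 29.50 ✓; ∠(EL, LR) = 90.00° ✓; |LR| = 9.699 ✓; ∠LRA = 51.60° ✓; |RA| = 20.40 ✓; ∠RAN = 124.8° ✓; |AN| = 8.700 ✓; ∠(AN, NV) = 90.00° ✓; |NV| = 26.60 ✓; ∠NVK = 59.10° ✓; |VK| = 24.80 ✗.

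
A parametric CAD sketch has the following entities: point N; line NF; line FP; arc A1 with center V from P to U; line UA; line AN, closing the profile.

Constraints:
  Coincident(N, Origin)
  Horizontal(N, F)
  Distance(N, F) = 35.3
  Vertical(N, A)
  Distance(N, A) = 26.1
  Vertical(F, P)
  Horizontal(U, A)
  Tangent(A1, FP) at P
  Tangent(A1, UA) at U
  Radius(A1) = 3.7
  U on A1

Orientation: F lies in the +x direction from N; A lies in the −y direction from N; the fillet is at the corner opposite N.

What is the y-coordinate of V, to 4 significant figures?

-22.40

NA is vertical with |NA| = 26.1 and A on the −y side, so A = (0.000, -26.10). The virtual corner opposite N is at (35.30, -26.10). A1 meets FP tangentially, so VP is at right angles to FP and since A1 is tangent to UA there, VU ⟂ UA, with radius 3.7, so the center V sits 3.7 in from both sides at V = (31.60, -22.40). So V.y = -22.40.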